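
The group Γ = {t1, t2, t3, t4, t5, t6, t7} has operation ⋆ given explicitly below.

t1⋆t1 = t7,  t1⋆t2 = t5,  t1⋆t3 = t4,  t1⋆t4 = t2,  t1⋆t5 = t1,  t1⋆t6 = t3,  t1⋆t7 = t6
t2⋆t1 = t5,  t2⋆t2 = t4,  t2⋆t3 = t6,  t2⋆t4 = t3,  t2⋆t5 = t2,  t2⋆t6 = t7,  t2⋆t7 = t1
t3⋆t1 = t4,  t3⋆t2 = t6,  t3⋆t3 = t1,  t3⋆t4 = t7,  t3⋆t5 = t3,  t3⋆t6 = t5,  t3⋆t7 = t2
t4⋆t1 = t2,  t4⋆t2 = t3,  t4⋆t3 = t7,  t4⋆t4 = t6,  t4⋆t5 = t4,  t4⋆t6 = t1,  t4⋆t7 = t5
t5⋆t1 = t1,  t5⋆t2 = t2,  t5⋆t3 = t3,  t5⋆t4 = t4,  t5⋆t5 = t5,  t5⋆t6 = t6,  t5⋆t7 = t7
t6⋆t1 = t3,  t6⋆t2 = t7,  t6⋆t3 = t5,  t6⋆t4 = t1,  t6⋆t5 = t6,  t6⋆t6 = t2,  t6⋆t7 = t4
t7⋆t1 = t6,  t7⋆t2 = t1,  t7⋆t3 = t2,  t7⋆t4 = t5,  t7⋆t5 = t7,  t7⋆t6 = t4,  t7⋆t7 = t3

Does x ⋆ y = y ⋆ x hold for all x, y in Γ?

Yes

Check whether the table is symmetric across its main diagonal.
Every entry (row x, col y) equals the entry (row y, col x), so Γ is abelian.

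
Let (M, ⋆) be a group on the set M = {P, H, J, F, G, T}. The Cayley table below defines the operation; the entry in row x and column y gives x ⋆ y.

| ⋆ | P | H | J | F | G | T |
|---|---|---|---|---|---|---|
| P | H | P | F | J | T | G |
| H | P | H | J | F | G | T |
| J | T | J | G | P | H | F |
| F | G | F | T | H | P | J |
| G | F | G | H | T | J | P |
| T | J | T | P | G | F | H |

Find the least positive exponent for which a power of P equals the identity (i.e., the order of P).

The identity element is H (its row matches the header).
P^1 = P
P^2 = P ⋆ P = H
The first power of P equal to the identity is P^2, so ord(P) = 2.
(Structurally, M here is isomorphic to the symmetric group S_3.)

2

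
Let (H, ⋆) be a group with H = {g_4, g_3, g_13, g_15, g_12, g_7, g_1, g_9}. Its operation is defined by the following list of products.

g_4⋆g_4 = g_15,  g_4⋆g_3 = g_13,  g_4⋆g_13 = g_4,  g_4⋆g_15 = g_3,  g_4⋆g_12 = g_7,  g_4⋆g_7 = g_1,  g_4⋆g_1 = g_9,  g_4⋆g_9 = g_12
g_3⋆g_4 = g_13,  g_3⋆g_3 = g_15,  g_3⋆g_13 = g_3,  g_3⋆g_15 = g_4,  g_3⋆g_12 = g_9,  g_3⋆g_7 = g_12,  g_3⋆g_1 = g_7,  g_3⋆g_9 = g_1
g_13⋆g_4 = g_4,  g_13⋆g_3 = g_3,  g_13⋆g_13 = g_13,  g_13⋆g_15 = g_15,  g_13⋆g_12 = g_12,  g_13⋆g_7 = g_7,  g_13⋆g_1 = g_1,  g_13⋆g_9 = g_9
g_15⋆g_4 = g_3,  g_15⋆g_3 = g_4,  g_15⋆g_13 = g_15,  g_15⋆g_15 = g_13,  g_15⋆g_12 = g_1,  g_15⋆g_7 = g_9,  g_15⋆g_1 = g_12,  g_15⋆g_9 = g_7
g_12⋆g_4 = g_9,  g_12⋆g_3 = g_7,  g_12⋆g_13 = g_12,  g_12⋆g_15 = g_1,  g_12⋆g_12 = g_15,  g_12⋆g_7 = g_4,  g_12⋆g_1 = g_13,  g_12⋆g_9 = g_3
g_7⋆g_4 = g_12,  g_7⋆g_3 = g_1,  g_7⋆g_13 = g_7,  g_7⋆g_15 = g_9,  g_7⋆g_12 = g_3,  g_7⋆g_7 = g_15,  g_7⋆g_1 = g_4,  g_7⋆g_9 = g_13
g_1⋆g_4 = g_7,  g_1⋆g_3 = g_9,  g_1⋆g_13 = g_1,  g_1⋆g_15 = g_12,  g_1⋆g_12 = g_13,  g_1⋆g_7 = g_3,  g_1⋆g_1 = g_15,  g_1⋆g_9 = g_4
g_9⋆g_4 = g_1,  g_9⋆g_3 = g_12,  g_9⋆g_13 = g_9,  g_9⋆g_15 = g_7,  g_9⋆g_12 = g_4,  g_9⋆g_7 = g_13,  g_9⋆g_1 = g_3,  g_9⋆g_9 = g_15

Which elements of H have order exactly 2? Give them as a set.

{g_15}

Identity is g_13. Compute the order of each non-identity element by repeated multiplication:
  g_4: g_4 → g_15 → g_3 → g_13  (order 4)
  g_3: g_3 → g_15 → g_4 → g_13  (order 4)
  g_15: g_15 → g_13  (order 2)
  g_12: g_12 → g_15 → g_1 → g_13  (order 4)
  g_7: g_7 → g_15 → g_9 → g_13  (order 4)
  g_1: g_1 → g_15 → g_12 → g_13  (order 4)
  g_9: g_9 → g_15 → g_7 → g_13  (order 4)
Elements of order 2: {g_15}.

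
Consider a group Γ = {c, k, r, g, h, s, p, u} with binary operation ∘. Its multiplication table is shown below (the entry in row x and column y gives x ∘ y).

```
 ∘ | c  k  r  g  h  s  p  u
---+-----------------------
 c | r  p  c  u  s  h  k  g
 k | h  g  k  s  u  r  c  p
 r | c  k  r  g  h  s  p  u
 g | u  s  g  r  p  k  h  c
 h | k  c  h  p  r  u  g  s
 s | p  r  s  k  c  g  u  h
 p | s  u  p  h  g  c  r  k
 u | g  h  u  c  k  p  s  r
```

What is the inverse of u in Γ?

First locate the identity: row r matches the header, so r is the identity.
Scan row u for r: u ∘ u = r. Hence u^(-1) = u.

u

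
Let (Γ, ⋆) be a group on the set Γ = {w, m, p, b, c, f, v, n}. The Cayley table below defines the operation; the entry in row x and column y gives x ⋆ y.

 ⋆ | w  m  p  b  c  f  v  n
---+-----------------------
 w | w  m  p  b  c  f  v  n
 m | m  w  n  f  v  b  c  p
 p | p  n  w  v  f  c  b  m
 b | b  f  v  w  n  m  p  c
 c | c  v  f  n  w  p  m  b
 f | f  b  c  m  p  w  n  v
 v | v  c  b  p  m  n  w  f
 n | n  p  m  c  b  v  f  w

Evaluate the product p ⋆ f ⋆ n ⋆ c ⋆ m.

p

p ⋆ f = c
c ⋆ n = b
b ⋆ c = n
n ⋆ m = p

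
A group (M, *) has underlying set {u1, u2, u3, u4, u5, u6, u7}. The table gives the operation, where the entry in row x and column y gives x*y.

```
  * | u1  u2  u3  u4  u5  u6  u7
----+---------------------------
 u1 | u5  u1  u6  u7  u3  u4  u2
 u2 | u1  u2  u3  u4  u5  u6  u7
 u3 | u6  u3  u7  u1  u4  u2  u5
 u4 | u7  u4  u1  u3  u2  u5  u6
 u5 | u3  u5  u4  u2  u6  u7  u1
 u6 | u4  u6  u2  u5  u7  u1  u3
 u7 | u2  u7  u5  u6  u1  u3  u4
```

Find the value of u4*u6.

Read row u4, column u6: u4*u6 = u5.

u5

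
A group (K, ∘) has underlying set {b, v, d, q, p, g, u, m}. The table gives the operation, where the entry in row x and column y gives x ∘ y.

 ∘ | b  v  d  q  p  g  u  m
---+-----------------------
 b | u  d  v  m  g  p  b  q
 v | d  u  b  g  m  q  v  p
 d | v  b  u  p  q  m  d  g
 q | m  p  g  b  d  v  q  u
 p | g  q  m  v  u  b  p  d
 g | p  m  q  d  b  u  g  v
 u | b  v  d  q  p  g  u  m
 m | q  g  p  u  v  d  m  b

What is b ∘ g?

Read row b, column g: b ∘ g = p.

p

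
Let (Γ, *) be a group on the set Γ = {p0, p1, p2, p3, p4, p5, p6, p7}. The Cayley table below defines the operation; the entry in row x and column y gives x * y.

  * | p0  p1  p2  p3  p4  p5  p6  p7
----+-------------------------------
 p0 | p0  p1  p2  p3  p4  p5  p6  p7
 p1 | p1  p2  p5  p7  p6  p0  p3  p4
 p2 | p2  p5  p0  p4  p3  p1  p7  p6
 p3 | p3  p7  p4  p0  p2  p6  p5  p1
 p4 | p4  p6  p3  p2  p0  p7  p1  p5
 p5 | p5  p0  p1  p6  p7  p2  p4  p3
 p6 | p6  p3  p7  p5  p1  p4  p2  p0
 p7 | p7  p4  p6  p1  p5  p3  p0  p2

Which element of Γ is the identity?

p0

The identity e satisfies e * x = x for all x, so its row in the table reproduces the column headers.
Row p0 reads: p0, p1, p2, p3, p4, p5, p6, p7 — exactly the header order. So p0 is the identity.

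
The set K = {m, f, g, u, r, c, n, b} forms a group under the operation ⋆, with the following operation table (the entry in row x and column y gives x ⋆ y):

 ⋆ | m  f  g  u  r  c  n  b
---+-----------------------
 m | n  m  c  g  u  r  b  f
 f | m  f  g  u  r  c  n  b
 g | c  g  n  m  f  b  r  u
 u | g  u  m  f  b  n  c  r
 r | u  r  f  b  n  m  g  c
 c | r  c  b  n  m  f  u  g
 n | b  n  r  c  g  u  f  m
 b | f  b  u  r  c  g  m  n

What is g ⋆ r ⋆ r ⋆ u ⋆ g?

u

g ⋆ r = f
f ⋆ r = r
r ⋆ u = b
b ⋆ g = u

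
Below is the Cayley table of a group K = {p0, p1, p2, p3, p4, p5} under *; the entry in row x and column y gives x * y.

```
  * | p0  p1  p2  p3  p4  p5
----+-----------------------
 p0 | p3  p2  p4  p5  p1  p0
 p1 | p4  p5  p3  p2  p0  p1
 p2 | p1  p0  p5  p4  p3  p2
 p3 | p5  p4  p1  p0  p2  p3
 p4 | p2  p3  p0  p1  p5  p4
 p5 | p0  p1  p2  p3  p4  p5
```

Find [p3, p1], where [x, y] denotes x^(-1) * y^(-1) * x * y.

Identity is p5; from the table p3^(-1) = p0 and p1^(-1) = p1.
p0 * p1 = p2
p2 * p3 = p4
p4 * p1 = p3

p3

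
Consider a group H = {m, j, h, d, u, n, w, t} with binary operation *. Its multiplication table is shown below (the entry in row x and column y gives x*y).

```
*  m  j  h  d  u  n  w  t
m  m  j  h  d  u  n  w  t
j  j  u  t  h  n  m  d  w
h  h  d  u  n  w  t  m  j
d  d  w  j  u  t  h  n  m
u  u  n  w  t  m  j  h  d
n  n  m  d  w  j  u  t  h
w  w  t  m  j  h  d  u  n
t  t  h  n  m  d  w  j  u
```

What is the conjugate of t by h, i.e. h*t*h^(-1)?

The identity is m. In row h, the entry m sits in column w, so h^(-1) = w.
h*t = j
j*w = d

d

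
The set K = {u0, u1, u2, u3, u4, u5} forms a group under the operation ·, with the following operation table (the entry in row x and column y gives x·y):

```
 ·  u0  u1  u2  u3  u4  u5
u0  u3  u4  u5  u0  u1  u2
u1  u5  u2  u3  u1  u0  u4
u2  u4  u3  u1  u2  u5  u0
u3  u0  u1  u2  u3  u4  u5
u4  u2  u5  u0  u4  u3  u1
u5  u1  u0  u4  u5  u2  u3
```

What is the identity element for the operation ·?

u3

The identity e satisfies e·x = x for all x, so its row in the table reproduces the column headers.
Row u3 reads: u0, u1, u2, u3, u4, u5 — exactly the header order. So u3 is the identity.
(Structurally, K here is isomorphic to the symmetric group S_3.)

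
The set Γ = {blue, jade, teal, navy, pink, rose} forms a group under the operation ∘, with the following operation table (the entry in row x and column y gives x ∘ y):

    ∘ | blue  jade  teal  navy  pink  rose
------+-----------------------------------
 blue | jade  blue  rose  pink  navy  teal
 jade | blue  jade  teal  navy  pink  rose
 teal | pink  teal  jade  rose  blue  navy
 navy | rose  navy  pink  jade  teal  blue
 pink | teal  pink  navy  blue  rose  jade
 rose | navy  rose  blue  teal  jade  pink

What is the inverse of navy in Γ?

navy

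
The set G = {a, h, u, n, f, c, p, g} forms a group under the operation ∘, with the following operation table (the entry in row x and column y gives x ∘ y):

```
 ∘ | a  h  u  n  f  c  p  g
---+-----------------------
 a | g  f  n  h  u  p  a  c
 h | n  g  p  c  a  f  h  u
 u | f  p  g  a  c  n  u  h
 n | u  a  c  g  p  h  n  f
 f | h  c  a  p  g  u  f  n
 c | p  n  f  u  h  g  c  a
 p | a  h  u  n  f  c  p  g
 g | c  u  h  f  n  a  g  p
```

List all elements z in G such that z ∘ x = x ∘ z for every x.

{g, p}

An element z is central iff its row equals its column in the table.
For h: h ∘ f = a ≠ c = f ∘ h, so h ∉ Z.
Checking each element this way leaves Z(G) = {g, p}.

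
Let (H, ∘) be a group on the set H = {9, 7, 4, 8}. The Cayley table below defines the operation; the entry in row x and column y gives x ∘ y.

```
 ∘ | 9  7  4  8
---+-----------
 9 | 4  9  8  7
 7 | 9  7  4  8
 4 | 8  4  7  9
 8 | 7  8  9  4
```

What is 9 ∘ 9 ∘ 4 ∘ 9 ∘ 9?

4

9 ∘ 9 = 4
4 ∘ 4 = 7
7 ∘ 9 = 9
9 ∘ 9 = 4
(Structurally, H here is isomorphic to the cyclic group Z_4.)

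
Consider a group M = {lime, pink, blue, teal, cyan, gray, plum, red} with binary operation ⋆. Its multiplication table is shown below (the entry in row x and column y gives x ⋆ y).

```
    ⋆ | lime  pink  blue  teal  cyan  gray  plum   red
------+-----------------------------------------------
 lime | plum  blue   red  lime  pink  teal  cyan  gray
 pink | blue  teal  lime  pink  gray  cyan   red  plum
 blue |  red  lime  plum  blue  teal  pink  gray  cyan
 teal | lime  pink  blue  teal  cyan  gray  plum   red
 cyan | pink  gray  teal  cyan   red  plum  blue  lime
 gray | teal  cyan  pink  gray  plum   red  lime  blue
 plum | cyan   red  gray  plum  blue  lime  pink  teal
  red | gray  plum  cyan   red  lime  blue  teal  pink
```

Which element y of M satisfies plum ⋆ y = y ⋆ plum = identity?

First locate the identity: row teal matches the header, so teal is the identity.
Scan row plum for teal: plum ⋆ red = teal. Hence plum^(-1) = red.
(Structurally, M here is isomorphic to the cyclic group Z_8.)

red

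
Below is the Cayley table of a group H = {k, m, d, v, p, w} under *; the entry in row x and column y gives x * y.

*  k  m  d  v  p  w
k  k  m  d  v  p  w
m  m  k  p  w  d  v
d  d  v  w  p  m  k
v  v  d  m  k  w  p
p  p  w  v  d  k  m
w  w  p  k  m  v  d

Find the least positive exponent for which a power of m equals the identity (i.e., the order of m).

2

The identity element is k (its row matches the header).
m^1 = m
m^2 = m * m = k
The first power of m equal to the identity is m^2, so ord(m) = 2.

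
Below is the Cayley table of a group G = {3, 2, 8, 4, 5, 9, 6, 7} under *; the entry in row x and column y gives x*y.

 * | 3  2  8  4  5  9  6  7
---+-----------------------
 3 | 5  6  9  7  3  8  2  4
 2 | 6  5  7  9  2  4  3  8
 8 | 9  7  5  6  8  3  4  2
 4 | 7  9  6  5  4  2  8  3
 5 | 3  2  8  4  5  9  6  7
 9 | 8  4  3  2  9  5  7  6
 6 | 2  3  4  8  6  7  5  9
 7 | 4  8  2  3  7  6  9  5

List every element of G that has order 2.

{2, 3, 4, 6, 7, 8, 9}

Identity is 5. Compute the order of each non-identity element by repeated multiplication:
  3: 3 → 5  (order 2)
  2: 2 → 5  (order 2)
  8: 8 → 5  (order 2)
  4: 4 → 5  (order 2)
  9: 9 → 5  (order 2)
  6: 6 → 5  (order 2)
  7: 7 → 5  (order 2)
Elements of order 2: {2, 3, 4, 6, 7, 8, 9}.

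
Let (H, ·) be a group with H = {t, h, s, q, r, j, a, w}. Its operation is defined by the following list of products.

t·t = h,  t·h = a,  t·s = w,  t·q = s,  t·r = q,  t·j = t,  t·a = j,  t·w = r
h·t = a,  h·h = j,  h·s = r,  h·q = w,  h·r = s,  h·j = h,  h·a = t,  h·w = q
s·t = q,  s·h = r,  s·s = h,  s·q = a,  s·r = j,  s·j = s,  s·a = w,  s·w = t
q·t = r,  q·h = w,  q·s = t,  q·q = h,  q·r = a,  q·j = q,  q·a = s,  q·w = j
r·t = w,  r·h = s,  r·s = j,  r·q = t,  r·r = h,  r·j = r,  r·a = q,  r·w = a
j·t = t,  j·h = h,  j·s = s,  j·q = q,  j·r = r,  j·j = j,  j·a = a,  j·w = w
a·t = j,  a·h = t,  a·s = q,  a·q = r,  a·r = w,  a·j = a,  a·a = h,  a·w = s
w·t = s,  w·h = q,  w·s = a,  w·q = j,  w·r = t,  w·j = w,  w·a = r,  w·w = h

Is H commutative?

No

q·s = t but s·q = a.
Since q and s do not commute, H is not abelian.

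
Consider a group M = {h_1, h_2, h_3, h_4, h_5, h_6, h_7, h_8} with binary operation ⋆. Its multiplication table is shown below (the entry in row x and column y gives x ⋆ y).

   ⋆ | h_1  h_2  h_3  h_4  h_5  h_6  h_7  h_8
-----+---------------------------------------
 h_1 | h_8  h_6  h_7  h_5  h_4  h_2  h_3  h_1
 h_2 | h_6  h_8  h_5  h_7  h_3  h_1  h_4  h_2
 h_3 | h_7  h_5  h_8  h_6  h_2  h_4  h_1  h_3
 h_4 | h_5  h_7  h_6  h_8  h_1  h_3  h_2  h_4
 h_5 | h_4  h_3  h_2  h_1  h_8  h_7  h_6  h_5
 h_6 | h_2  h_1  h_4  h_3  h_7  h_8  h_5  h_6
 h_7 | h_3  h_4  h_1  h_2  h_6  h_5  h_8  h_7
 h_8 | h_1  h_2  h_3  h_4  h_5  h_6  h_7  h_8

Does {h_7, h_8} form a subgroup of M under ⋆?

Yes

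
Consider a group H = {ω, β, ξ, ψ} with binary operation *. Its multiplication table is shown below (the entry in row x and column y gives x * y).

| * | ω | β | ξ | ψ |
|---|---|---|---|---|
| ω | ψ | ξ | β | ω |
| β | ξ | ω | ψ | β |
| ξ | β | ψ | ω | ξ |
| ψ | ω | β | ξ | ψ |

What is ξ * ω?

Read row ξ, column ω: ξ * ω = β.

β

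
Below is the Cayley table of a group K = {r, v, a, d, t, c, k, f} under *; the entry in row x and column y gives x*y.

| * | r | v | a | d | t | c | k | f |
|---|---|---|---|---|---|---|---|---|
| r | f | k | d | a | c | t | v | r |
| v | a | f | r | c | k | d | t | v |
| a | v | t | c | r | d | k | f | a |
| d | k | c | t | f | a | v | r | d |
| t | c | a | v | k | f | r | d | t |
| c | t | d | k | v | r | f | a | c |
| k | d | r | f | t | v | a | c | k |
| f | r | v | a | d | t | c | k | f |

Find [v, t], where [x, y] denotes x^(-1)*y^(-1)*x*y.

c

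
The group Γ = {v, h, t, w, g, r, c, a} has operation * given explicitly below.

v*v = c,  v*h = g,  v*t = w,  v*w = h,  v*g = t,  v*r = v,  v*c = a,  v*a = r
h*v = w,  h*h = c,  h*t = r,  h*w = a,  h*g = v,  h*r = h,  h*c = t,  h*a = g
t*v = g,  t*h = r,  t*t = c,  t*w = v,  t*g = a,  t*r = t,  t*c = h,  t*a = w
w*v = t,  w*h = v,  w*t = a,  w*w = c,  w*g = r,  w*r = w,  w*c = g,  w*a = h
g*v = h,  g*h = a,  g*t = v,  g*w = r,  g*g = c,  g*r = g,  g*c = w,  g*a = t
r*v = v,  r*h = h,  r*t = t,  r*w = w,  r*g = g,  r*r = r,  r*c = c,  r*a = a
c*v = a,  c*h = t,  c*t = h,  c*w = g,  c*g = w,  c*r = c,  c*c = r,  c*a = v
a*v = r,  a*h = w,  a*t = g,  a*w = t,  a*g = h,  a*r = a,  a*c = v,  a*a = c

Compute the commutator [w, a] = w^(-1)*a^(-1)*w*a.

Identity is r; from the table w^(-1) = g and a^(-1) = v.
g*v = h
h*w = a
a*a = c

c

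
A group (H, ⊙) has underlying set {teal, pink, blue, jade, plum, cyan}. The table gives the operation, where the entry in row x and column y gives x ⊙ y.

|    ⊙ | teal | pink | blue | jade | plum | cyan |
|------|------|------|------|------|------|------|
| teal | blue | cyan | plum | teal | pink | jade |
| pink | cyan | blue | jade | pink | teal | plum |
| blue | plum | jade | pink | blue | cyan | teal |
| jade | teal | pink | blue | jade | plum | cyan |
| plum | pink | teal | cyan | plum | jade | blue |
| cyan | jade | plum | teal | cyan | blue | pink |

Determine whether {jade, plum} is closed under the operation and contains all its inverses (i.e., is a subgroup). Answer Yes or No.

{jade, plum} contains the identity jade.
Checking products: every product of two elements of {jade, plum} (read from the table) lies in {jade, plum}, so the set is closed.
In a finite group, a nonempty closed subset is a subgroup. So {jade, plum} ≤ H.

Yes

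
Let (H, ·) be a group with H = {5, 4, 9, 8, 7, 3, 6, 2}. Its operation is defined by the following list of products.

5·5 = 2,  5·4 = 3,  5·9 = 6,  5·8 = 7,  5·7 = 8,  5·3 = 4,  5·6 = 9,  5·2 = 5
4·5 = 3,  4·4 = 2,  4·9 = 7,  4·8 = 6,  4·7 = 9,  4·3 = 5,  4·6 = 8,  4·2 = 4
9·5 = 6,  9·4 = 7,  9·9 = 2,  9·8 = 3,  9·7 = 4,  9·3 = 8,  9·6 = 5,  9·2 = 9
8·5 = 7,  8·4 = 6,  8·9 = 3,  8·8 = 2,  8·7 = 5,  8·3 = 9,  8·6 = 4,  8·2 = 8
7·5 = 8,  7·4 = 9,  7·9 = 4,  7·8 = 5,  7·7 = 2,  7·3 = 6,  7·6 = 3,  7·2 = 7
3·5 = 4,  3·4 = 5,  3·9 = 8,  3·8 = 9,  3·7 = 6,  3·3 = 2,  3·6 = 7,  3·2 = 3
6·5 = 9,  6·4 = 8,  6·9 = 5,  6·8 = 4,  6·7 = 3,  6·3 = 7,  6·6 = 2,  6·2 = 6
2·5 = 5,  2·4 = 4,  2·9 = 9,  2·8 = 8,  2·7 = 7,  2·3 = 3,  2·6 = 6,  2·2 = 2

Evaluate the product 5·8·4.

9

5·8 = 7
7·4 = 9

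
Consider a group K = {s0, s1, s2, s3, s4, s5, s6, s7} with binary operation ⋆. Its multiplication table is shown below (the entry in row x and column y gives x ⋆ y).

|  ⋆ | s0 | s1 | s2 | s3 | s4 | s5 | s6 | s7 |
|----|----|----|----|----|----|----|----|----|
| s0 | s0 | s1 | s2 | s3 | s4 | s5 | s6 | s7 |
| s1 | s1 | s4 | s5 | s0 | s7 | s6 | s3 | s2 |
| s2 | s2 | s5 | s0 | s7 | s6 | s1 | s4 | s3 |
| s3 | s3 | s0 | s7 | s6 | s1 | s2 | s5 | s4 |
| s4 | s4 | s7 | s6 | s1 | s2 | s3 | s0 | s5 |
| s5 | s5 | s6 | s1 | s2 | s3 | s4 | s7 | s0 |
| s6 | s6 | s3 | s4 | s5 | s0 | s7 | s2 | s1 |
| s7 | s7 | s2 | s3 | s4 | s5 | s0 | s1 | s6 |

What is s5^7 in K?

s5^1 = s5
s5^2 = s5 ⋆ s5 = s4
s5^3 = s4 ⋆ s5 = s3
s5^4 = s3 ⋆ s5 = s2
s5^5 = s2 ⋆ s5 = s1
s5^6 = s1 ⋆ s5 = s6
s5^7 = s6 ⋆ s5 = s7
(Structurally, K here is isomorphic to the cyclic group Z_8.)

s7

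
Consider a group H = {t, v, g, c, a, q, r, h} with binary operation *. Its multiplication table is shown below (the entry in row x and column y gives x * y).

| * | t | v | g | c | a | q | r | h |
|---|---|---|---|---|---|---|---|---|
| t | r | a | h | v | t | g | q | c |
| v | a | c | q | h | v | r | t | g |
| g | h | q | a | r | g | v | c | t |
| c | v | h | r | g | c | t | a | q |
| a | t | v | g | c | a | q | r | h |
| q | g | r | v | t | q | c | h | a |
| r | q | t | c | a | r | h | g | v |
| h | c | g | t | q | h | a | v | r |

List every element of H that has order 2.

Identity is a. Compute the order of each non-identity element by repeated multiplication:
  t: t → r → q → g → h → c → v → a  (order 8)
  v: v → c → h → g → q → r → t → a  (order 8)
  g: g → a  (order 2)
  c: c → g → r → a  (order 4)
  q: q → c → t → g → v → r → h → a  (order 8)
  r: r → g → c → a  (order 4)
  h: h → r → v → g → t → c → q → a  (order 8)
Elements of order 2: {g}.

{g}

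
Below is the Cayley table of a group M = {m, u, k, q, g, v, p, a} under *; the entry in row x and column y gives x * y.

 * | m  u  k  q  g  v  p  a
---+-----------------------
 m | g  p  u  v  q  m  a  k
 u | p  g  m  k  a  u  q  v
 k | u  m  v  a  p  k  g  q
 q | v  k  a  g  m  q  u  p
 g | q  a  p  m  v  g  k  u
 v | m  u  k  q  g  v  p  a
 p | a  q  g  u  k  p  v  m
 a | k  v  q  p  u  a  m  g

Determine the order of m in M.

4

The identity element is v (its row matches the header).
m^1 = m
m^2 = m * m = g
m^3 = g * m = q
m^4 = q * m = v
The first power of m equal to the identity is m^4, so ord(m) = 4.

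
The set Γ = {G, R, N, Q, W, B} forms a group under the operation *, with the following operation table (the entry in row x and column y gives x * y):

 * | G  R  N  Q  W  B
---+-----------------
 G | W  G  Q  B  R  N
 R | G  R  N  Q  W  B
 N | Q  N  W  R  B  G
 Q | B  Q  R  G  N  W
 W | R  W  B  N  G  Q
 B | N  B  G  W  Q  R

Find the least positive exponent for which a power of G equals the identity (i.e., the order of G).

The identity element is R (its row matches the header).
G^1 = G
G^2 = G * G = W
G^3 = W * G = R
The first power of G equal to the identity is G^3, so ord(G) = 3.

3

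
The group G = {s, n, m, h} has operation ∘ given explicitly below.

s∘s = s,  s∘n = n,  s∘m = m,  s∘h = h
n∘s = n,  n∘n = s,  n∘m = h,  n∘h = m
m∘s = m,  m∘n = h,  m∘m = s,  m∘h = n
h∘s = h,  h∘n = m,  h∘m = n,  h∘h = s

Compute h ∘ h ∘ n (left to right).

h ∘ h = s
s ∘ n = n
(Structurally, G here is isomorphic to the Klein four-group V_4.)

n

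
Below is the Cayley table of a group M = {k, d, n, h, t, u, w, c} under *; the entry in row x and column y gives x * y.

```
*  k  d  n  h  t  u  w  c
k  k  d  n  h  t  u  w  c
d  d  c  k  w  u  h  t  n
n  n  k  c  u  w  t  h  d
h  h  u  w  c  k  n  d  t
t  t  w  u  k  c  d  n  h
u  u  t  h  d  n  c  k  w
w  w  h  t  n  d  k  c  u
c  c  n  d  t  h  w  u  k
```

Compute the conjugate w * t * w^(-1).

h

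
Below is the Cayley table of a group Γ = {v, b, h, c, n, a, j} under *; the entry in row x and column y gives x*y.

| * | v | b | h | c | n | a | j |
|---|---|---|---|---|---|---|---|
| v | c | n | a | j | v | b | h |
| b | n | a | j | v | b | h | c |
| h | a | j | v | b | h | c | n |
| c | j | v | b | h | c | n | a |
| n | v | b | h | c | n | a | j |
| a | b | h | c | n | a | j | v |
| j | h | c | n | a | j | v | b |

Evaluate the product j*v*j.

n

j*v = h
h*j = n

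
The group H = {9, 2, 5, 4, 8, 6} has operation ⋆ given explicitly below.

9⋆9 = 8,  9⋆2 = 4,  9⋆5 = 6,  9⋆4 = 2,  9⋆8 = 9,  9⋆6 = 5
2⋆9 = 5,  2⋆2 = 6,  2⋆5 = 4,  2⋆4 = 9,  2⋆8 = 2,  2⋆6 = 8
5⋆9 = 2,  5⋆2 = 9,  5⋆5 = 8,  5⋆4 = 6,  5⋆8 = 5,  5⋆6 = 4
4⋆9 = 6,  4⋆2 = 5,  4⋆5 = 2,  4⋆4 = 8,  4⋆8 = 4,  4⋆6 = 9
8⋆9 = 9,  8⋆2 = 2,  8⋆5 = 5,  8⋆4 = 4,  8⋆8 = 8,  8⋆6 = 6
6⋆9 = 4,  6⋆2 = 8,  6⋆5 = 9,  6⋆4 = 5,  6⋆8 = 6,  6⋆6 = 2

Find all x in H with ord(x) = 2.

Identity is 8. Compute the order of each non-identity element by repeated multiplication:
  9: 9 → 8  (order 2)
  2: 2 → 6 → 8  (order 3)
  5: 5 → 8  (order 2)
  4: 4 → 8  (order 2)
  6: 6 → 2 → 8  (order 3)
Elements of order 2: {4, 5, 9}.
(Structurally, H here is isomorphic to the symmetric group S_3.)

{4, 5, 9}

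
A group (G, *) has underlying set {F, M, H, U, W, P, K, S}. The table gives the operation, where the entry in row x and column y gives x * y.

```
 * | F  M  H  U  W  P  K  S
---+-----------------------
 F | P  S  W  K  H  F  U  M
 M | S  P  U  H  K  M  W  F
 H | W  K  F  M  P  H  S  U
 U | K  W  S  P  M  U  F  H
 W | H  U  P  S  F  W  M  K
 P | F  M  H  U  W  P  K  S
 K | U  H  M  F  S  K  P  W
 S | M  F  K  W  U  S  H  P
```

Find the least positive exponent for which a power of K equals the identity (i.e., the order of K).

2

The identity element is P (its row matches the header).
K^1 = K
K^2 = K * K = P
The first power of K equal to the identity is K^2, so ord(K) = 2.
(Structurally, G here is isomorphic to the dihedral group D_4.)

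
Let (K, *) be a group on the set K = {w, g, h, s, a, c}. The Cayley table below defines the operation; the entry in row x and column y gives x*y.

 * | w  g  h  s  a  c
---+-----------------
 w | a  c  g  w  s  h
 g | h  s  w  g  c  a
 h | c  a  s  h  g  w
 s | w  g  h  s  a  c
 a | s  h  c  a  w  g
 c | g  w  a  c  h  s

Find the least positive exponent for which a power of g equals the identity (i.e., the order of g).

2

The identity element is s (its row matches the header).
g^1 = g
g^2 = g*g = s
The first power of g equal to the identity is g^2, so ord(g) = 2.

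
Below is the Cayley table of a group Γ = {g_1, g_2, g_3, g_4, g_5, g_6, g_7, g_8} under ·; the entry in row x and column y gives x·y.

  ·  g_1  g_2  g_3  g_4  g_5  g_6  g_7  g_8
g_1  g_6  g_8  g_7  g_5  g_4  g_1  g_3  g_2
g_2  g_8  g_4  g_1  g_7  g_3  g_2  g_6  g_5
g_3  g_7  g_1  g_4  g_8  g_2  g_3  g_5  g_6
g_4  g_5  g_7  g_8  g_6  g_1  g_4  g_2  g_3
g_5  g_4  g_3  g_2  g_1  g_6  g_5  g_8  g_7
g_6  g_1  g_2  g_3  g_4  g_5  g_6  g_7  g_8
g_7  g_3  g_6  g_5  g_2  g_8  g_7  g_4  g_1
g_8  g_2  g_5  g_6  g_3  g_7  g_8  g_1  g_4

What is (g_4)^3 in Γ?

g_4

g_4^1 = g_4
g_4^2 = g_4·g_4 = g_6
g_4^3 = g_6·g_4 = g_4
(Structurally, Γ here is isomorphic to Z_2 x Z_4.)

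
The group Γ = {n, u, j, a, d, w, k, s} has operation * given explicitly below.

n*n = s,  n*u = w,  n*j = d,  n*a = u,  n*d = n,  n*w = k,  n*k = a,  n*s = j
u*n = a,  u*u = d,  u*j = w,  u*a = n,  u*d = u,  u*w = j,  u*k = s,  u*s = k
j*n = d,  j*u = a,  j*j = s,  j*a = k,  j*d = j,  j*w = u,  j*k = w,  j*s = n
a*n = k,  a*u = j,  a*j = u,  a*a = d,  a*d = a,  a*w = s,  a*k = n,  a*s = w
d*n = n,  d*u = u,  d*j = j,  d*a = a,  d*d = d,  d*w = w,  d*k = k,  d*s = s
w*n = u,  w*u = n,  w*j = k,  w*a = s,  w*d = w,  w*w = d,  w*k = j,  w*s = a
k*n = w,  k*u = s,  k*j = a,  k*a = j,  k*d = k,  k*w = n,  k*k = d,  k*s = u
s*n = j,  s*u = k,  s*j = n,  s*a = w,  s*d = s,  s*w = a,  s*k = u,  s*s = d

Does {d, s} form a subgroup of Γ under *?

{d, s} contains the identity d.
Checking products: every product of two elements of {d, s} (read from the table) lies in {d, s}, so the set is closed.
In a finite group, a nonempty closed subset is a subgroup. So {d, s} ≤ Γ.

Yes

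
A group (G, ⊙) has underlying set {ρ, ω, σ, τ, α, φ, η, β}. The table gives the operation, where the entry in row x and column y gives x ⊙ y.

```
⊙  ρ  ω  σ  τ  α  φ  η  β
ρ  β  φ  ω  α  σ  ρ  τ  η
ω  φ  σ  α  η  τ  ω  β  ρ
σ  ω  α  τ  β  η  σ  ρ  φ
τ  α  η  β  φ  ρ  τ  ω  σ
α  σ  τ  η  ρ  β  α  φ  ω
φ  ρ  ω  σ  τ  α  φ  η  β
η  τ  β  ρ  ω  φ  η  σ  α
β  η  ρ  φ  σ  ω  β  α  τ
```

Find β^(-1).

First locate the identity: row φ matches the header, so φ is the identity.
Scan row β for φ: β ⊙ σ = φ. Hence β^(-1) = σ.

σ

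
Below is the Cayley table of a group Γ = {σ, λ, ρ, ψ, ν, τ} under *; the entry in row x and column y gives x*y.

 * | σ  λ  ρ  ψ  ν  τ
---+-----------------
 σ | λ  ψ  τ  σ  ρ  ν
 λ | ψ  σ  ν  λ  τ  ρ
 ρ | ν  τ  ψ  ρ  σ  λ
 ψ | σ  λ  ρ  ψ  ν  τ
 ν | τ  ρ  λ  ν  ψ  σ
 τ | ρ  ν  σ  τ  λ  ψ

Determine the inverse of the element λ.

σ

First locate the identity: row ψ matches the header, so ψ is the identity.
Scan row λ for ψ: λ*σ = ψ. Hence λ^(-1) = σ.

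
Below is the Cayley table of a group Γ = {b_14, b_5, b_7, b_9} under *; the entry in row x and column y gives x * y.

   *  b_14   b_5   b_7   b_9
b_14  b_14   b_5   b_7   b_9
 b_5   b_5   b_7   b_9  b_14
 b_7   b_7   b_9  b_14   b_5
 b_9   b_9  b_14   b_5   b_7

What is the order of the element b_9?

4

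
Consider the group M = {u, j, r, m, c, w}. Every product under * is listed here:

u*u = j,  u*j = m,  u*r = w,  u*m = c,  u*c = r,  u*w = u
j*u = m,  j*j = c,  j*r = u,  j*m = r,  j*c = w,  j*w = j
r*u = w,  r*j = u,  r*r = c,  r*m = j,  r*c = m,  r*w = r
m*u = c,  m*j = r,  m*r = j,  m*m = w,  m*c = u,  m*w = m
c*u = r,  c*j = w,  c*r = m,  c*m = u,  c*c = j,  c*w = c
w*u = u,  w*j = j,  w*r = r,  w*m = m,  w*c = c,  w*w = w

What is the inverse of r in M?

u

First locate the identity: row w matches the header, so w is the identity.
Scan row r for w: r * u = w. Hence r^(-1) = u.
(Structurally, M here is isomorphic to the cyclic group Z_6.)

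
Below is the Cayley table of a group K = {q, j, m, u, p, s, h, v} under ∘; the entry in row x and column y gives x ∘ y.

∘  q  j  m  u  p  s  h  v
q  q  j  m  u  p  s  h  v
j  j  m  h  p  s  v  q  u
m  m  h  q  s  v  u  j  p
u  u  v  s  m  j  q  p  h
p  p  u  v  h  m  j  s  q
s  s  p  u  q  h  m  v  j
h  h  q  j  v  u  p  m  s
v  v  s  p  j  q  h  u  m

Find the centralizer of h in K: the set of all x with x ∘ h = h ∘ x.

{h, j, m, q}

Compare row h with column h entry by entry.
j ∘ h = q = h ∘ j, so j commutes with h.
s ∘ h = v but h ∘ s = p, so s does not.
Collecting the elements that commute with h: C(h) = {h, j, m, q}.
(Structurally, K here is isomorphic to the quaternion group Q_8.)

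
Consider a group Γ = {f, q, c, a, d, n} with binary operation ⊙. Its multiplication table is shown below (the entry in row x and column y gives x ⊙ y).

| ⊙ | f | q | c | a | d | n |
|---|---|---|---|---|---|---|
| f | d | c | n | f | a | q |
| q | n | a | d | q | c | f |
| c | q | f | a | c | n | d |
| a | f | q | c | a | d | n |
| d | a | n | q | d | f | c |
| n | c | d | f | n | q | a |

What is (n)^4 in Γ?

n^1 = n
n^2 = n ⊙ n = a
n^3 = a ⊙ n = n
n^4 = n ⊙ n = a
(Structurally, Γ here is isomorphic to the symmetric group S_3.)

a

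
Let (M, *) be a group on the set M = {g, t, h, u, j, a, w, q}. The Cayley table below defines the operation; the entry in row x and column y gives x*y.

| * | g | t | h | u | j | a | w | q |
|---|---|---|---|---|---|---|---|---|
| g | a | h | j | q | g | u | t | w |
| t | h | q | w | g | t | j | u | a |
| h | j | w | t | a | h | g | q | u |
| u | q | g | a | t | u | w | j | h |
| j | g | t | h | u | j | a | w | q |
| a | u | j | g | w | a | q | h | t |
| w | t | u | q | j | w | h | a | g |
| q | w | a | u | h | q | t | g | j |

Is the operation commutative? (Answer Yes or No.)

Yes

Check whether the table is symmetric across its main diagonal.
Every entry (row x, col y) equals the entry (row y, col x), so M is abelian.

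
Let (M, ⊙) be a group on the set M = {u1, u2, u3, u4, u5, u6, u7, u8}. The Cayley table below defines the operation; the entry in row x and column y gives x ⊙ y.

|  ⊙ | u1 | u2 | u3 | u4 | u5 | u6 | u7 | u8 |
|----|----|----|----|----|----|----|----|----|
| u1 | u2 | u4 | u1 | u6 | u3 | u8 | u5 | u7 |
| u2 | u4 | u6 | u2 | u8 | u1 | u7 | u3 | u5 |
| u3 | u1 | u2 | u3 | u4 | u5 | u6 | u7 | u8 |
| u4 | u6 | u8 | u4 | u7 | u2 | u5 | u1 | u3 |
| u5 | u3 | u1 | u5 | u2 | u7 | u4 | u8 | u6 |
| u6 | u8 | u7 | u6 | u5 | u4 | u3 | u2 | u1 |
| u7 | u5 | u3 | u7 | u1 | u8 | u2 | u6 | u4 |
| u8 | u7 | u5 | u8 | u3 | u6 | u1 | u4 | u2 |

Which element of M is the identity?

u3

The identity e satisfies e ⊙ x = x for all x, so its row in the table reproduces the column headers.
Row u3 reads: u1, u2, u3, u4, u5, u6, u7, u8 — exactly the header order. So u3 is the identity.
(Structurally, M here is isomorphic to the cyclic group Z_8.)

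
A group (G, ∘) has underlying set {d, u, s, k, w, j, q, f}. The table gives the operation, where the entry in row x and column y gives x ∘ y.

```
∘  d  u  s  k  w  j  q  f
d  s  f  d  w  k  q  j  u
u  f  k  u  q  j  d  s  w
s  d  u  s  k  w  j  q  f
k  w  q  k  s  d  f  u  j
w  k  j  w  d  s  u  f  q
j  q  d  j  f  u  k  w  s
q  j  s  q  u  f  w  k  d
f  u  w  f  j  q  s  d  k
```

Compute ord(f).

4

The identity element is s (its row matches the header).
f^1 = f
f^2 = f ∘ f = k
f^3 = k ∘ f = j
f^4 = j ∘ f = s
The first power of f equal to the identity is f^4, so ord(f) = 4.
(Structurally, G here is isomorphic to Z_2 x Z_4.)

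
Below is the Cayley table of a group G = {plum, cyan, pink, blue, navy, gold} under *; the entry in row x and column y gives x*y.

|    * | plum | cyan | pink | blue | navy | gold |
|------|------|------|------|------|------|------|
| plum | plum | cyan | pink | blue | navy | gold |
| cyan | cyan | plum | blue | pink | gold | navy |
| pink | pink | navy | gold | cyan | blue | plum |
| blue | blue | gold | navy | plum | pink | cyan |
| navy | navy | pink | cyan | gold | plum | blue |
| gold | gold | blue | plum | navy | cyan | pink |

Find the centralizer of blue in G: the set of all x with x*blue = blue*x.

{blue, plum}

Compare row blue with column blue entry by entry.
cyan*blue = pink but blue*cyan = gold, so cyan does not.
Collecting the elements that commute with blue: C(blue) = {blue, plum}.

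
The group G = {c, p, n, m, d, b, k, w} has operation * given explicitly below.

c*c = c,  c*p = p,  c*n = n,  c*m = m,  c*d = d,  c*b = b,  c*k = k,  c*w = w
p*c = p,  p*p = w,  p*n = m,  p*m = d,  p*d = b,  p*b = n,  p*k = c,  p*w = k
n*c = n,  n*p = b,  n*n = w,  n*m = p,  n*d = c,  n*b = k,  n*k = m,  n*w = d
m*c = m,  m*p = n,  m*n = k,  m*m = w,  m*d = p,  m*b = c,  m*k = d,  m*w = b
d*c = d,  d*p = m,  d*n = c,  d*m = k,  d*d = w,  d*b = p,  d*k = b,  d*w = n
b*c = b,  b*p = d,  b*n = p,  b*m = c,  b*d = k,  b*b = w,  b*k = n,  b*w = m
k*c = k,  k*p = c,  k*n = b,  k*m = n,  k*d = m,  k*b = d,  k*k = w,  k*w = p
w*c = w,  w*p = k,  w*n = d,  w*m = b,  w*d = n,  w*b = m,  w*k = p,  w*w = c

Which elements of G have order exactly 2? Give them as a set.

Identity is c. Compute the order of each non-identity element by repeated multiplication:
  p: p → w → k → c  (order 4)
  n: n → w → d → c  (order 4)
  m: m → w → b → c  (order 4)
  d: d → w → n → c  (order 4)
  b: b → w → m → c  (order 4)
  k: k → w → p → c  (order 4)
  w: w → c  (order 2)
Elements of order 2: {w}.

{w}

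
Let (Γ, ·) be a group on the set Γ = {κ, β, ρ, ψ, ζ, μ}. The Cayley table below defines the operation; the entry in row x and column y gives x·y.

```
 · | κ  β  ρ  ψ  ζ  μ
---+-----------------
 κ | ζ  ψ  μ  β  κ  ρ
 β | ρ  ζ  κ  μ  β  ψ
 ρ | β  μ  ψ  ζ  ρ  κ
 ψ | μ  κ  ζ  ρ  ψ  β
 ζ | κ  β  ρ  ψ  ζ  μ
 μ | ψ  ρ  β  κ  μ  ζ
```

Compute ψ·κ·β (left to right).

ψ·κ = μ
μ·β = ρ

ρ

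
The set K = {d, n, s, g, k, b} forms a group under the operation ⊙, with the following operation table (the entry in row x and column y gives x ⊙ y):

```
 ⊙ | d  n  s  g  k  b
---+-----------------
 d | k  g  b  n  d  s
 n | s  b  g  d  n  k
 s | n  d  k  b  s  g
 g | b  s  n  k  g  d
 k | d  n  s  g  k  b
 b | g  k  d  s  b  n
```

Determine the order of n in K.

3

The identity element is k (its row matches the header).
n^1 = n
n^2 = n ⊙ n = b
n^3 = b ⊙ n = k
The first power of n equal to the identity is n^3, so ord(n) = 3.
(Structurally, K here is isomorphic to the symmetric group S_3.)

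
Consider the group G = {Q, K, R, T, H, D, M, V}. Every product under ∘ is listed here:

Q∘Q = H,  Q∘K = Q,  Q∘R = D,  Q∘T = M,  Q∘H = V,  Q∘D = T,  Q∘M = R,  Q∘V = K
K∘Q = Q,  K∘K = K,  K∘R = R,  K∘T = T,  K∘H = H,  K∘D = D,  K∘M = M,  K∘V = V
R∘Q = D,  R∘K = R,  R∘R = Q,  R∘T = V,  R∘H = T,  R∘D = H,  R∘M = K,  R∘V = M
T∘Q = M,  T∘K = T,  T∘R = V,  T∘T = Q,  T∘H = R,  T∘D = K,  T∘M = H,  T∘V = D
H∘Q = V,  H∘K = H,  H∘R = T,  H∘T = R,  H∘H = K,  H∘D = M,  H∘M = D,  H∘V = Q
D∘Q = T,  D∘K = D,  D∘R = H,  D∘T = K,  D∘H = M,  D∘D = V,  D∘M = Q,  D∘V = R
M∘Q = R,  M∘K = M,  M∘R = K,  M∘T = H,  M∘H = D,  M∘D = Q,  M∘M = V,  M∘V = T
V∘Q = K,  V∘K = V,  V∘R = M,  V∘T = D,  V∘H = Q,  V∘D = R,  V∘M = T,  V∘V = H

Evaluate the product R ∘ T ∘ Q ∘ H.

R ∘ T = V
V ∘ Q = K
K ∘ H = H

H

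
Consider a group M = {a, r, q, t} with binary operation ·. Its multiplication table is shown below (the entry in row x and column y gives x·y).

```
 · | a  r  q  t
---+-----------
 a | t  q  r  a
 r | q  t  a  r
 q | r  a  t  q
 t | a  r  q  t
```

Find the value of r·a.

q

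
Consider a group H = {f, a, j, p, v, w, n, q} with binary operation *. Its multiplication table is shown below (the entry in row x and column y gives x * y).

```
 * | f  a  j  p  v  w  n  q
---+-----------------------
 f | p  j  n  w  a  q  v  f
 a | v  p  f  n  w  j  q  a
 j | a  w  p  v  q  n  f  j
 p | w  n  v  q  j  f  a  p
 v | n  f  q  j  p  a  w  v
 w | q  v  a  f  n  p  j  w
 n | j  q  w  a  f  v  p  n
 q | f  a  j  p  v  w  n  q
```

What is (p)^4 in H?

q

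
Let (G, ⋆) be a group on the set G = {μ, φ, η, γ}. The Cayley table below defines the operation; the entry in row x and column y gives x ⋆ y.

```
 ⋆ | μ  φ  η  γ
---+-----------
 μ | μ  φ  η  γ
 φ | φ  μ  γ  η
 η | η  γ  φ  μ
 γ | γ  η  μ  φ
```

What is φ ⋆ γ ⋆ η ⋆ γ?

η

φ ⋆ γ = η
η ⋆ η = φ
φ ⋆ γ = η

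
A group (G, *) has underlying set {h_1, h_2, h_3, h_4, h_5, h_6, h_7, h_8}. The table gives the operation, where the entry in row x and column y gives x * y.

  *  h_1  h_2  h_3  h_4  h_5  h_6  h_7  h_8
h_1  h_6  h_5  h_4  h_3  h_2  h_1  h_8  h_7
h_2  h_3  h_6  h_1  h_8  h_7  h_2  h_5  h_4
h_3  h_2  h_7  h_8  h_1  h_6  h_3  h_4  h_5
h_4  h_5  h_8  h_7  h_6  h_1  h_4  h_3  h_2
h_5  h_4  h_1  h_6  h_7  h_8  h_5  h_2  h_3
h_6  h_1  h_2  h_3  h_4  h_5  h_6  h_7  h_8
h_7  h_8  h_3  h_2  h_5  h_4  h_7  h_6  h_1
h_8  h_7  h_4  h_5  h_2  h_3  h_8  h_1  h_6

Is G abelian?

h_3 * h_7 = h_4 but h_7 * h_3 = h_2.
Since h_3 and h_7 do not commute, G is not abelian.

No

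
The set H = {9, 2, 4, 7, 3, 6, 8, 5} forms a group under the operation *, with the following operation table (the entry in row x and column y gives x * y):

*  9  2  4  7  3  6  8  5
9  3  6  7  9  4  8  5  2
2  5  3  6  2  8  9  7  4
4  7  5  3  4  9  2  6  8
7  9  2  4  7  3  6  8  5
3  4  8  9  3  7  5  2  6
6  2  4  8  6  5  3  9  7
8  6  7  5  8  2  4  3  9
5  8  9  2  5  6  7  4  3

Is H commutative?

5 * 8 = 4 but 8 * 5 = 9.
Since 5 and 8 do not commute, H is not abelian.

No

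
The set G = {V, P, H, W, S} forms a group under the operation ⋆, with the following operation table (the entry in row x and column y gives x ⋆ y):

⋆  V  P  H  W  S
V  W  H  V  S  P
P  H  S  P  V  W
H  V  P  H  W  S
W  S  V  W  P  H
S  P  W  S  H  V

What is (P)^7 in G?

P^1 = P
P^2 = P ⋆ P = S
P^3 = S ⋆ P = W
P^4 = W ⋆ P = V
P^5 = V ⋆ P = H
P^6 = H ⋆ P = P
P^7 = P ⋆ P = S

S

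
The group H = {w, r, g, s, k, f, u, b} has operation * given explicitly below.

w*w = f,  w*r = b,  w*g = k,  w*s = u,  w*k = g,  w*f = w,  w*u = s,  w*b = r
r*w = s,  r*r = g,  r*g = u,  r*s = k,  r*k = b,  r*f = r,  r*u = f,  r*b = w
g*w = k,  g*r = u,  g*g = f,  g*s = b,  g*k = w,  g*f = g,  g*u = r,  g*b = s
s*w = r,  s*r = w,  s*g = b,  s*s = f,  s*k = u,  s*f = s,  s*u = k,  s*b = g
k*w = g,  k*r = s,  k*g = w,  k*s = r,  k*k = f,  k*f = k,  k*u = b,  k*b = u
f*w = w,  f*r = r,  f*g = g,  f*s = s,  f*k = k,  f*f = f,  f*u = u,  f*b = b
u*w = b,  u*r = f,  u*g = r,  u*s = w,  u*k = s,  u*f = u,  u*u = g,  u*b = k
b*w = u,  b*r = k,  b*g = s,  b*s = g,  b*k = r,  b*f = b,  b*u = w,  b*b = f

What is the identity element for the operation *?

f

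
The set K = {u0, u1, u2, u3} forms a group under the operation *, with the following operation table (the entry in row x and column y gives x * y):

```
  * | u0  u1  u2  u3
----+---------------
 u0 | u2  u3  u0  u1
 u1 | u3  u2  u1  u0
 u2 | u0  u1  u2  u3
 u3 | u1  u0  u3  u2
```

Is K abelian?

Check whether the table is symmetric across its main diagonal.
Every entry (row x, col y) equals the entry (row y, col x), so K is abelian.

Yes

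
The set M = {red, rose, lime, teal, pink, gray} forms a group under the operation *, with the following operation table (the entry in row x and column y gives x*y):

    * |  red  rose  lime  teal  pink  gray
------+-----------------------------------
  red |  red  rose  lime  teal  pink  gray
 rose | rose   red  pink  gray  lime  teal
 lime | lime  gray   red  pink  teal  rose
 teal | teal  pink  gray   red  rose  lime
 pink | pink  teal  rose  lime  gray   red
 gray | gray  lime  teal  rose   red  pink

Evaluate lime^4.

red

lime^1 = lime
lime^2 = lime*lime = red
lime^3 = red*lime = lime
lime^4 = lime*lime = red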